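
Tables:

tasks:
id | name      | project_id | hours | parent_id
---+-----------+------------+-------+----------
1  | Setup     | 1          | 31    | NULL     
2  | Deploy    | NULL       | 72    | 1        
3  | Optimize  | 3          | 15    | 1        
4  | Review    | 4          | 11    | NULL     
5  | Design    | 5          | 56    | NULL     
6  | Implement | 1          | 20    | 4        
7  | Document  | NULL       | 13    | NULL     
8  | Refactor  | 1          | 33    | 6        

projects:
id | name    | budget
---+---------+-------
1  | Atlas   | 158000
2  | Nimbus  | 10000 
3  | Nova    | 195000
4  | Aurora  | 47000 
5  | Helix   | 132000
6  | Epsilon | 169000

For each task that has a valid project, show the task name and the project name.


INNER JOIN keeps only tasks rows whose project_id matches an id in projects. Walk through each task:
  - task 1 (Setup): project_id=1 -> matches Atlas
  - task 2 (Deploy): project_id=NULL, no match -> dropped
  - task 3 (Optimize): project_id=3 -> matches Nova
  - task 4 (Review): project_id=4 -> matches Aurora
  - task 5 (Design): project_id=5 -> matches Helix
  - task 6 (Implement): project_id=1 -> matches Atlas
  - task 7 (Document): project_id=NULL, no match -> dropped
  - task 8 (Refactor): project_id=1 -> matches Atlas
So 2 of 8 rows are dropped.

SQL:
SELECT a.name, b.name AS project
FROM tasks a
INNER JOIN projects b ON a.project_id = b.id

Result:
name      | project
----------+--------
Setup     | Atlas  
Optimize  | Nova   
Review    | Aurora 
Design    | Helix  
Implement | Atlas  
Refactor  | Atlas  


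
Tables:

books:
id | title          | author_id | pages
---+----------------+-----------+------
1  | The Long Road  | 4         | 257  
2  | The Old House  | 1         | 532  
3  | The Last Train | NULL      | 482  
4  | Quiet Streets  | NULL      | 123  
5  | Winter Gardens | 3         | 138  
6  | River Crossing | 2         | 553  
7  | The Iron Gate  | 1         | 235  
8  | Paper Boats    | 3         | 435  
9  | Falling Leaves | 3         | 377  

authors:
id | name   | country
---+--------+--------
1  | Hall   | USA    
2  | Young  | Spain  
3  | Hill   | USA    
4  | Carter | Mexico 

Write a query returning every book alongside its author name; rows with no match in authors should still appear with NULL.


LEFT JOIN keeps every row from books (the left table); where author_id has no match in authors, the author columns become NULL. Walk through each book:
  - book 1 (The Long Road): author_id=4 -> matches Carter
  - book 2 (The Old House): author_id=1 -> matches Hall
  - book 3 (The Last Train): author_id=NULL, no match -> kept with NULL
  - book 4 (Quiet Streets): author_id=NULL, no match -> kept with NULL
  - book 5 (Winter Gardens): author_id=3 -> matches Hill
  - book 6 (River Crossing): author_id=2 -> matches Young
  - book 7 (The Iron Gate): author_id=1 -> matches Hall
  - book 8 (Paper Boats): author_id=3 -> matches Hill
  - book 9 (Falling Leaves): author_id=3 -> matches Hill
All 9 rows appear; 2 have NULL author.

SQL:
SELECT a.title, b.name AS author
FROM books a
LEFT JOIN authors b ON a.author_id = b.id

Result:
title          | author
---------------+-------
The Long Road  | Carter
The Old House  | Hall  
The Last Train | NULL  
Quiet Streets  | NULL  
Winter Gardens | Hill  
River Crossing | Young 
The Iron Gate  | Hall  
Paper Boats    | Hill  
Falling Leaves | Hill  


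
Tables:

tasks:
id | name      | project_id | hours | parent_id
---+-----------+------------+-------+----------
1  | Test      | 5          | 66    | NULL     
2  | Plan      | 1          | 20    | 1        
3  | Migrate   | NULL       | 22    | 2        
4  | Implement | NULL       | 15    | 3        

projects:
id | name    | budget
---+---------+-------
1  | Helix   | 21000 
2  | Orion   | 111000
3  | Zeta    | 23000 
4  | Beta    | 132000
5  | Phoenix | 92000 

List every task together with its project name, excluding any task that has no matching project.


INNER JOIN keeps only tasks rows whose project_id matches an id in projects. Walk through each task:
  - task 1 (Test): project_id=5 -> matches Phoenix
  - task 2 (Plan): project_id=1 -> matches Helix
  - task 3 (Migrate): project_id=NULL, no match -> dropped
  - task 4 (Implement): project_id=NULL, no match -> dropped
So 2 of 4 rows are dropped.

SQL:
SELECT a.name, b.name AS project
FROM tasks a
INNER JOIN projects b ON a.project_id = b.id

Result:
name | project
-----+--------
Test | Phoenix
Plan | Helix  


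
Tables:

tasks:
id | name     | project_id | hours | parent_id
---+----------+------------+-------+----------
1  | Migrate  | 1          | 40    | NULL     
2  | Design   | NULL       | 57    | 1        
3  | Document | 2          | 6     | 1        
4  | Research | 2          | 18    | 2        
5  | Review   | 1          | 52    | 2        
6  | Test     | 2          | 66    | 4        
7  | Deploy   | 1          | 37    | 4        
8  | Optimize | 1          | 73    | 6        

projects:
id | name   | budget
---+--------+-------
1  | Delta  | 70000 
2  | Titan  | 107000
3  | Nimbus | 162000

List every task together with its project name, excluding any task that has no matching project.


INNER JOIN keeps only tasks rows whose project_id matches an id in projects. Walk through each task:
  - task 1 (Migrate): project_id=1 -> matches Delta
  - task 2 (Design): project_id=NULL, no match -> dropped
  - task 3 (Document): project_id=2 -> matches Titan
  - task 4 (Research): project_id=2 -> matches Titan
  - task 5 (Review): project_id=1 -> matches Delta
  - task 6 (Test): project_id=2 -> matches Titan
  - task 7 (Deploy): project_id=1 -> matches Delta
  - task 8 (Optimize): project_id=1 -> matches Delta
So 1 of 8 rows is dropped.

SQL:
SELECT a.name, b.name AS project
FROM tasks a
INNER JOIN projects b ON a.project_id = b.id

Result:
name     | project
---------+--------
Migrate  | Delta  
Document | Titan  
Research | Titan  
Review   | Delta  
Test     | Titan  
Deploy   | Delta  
Optimize | Delta  


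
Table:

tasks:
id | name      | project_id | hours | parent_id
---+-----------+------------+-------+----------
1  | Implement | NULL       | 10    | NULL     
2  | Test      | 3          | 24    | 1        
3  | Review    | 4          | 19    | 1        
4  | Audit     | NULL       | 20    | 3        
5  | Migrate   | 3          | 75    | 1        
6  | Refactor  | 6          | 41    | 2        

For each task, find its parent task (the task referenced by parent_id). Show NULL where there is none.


This is a self-join: tasks is joined to a second copy of itself, matching each row's parent_id to another row's id. Use LEFT JOIN so rows with parent_id=NULL are kept.
  - task 1 (Implement): parent_id=NULL -> NULL
  - task 2 (Test): parent_id=1 -> Implement
  - task 3 (Review): parent_id=1 -> Implement
  - task 4 (Audit): parent_id=3 -> Review
  - task 5 (Migrate): parent_id=1 -> Implement
  - task 6 (Refactor): parent_id=2 -> Test

SQL:
SELECT a.name AS item, b.name AS parent
FROM tasks a
LEFT JOIN tasks b ON a.parent_id = b.id

Result:
item      | parent   
----------+----------
Implement | NULL     
Test      | Implement
Review    | Implement
Audit     | Review   
Migrate   | Implement
Refactor  | Test     


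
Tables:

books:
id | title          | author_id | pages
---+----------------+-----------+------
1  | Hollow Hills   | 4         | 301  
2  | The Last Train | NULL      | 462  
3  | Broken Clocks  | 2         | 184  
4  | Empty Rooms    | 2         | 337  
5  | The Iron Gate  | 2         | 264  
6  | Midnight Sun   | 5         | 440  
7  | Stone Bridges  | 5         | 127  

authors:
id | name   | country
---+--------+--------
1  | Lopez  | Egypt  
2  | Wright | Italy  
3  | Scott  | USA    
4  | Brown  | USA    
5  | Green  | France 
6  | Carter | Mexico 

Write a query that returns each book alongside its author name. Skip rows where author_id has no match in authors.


INNER JOIN keeps only books rows whose author_id matches an id in authors. Walk through each book:
  - book 1 (Hollow Hills): author_id=4 -> matches Brown
  - book 2 (The Last Train): author_id=NULL, no match -> dropped
  - book 3 (Broken Clocks): author_id=2 -> matches Wright
  - book 4 (Empty Rooms): author_id=2 -> matches Wright
  - book 5 (The Iron Gate): author_id=2 -> matches Wright
  - book 6 (Midnight Sun): author_id=5 -> matches Green
  - book 7 (Stone Bridges): author_id=5 -> matches Green
So 1 of 7 rows is dropped.

SQL:
SELECT a.title, b.name AS author
FROM books a
INNER JOIN authors b ON a.author_id = b.id

Result:
title         | author
--------------+-------
Hollow Hills  | Brown 
Broken Clocks | Wright
Empty Rooms   | Wright
The Iron Gate | Wright
Midnight Sun  | Green 
Stone Bridges | Green 


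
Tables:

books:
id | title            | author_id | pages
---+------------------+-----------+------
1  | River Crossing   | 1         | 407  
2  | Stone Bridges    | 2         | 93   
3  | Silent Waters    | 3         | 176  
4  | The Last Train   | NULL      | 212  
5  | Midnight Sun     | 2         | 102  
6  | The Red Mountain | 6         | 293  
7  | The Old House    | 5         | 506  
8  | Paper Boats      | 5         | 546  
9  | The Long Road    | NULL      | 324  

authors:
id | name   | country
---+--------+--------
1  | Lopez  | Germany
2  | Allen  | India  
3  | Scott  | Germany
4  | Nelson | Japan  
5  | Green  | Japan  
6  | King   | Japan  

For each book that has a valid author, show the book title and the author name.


INNER JOIN keeps only books rows whose author_id matches an id in authors. Walk through each book:
  - book 1 (River Crossing): author_id=1 -> matches Lopez
  - book 2 (Stone Bridges): author_id=2 -> matches Allen
  - book 3 (Silent Waters): author_id=3 -> matches Scott
  - book 4 (The Last Train): author_id=NULL, no match -> dropped
  - book 5 (Midnight Sun): author_id=2 -> matches Allen
  - book 6 (The Red Mountain): author_id=6 -> matches King
  - book 7 (The Old House): author_id=5 -> matches Green
  - book 8 (Paper Boats): author_id=5 -> matches Green
  - book 9 (The Long Road): author_id=NULL, no match -> dropped
So 2 of 9 rows are dropped.

SQL:
SELECT a.title, b.name AS author
FROM books a
INNER JOIN authors b ON a.author_id = b.id

Result:
title            | author
-----------------+-------
River Crossing   | Lopez 
Stone Bridges    | Allen 
Silent Waters    | Scott 
Midnight Sun     | Allen 
The Red Mountain | King  
The Old House    | Green 
Paper Boats      | Green 


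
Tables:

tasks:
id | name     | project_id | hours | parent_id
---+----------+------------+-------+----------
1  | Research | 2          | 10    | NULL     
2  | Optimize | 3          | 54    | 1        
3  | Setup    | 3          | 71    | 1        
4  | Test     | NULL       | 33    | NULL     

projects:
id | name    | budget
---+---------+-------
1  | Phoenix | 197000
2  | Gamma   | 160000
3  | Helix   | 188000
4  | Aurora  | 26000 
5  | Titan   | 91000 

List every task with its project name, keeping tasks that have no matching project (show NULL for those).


LEFT JOIN keeps every row from tasks (the left table); where project_id has no match in projects, the project columns become NULL. Walk through each task:
  - task 1 (Research): project_id=2 -> matches Gamma
  - task 2 (Optimize): project_id=3 -> matches Helix
  - task 3 (Setup): project_id=3 -> matches Helix
  - task 4 (Test): project_id=NULL, no match -> kept with NULL
All 4 rows appear; 1 has NULL project.

SQL:
SELECT a.name, b.name AS project
FROM tasks a
LEFT JOIN projects b ON a.project_id = b.id

Result:
name     | project
---------+--------
Research | Gamma  
Optimize | Helix  
Setup    | Helix  
Test     | NULL   


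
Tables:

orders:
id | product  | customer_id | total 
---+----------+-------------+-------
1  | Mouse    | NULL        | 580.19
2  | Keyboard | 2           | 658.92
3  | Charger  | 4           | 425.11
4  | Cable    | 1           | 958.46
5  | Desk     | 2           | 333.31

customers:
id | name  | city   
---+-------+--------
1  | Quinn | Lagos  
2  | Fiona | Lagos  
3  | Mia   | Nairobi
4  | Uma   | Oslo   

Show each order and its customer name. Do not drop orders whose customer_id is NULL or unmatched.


LEFT JOIN keeps every row from orders (the left table); where customer_id has no match in customers, the customer columns become NULL. Walk through each order:
  - order 1 (Mouse): customer_id=NULL, no match -> kept with NULL
  - order 2 (Keyboard): customer_id=2 -> matches Fiona
  - order 3 (Charger): customer_id=4 -> matches Uma
  - order 4 (Cable): customer_id=1 -> matches Quinn
  - order 5 (Desk): customer_id=2 -> matches Fiona
All 5 rows appear; 1 has NULL customer.

SQL:
SELECT a.product, b.name AS customer
FROM orders a
LEFT JOIN customers b ON a.customer_id = b.id

Result:
product  | customer
---------+---------
Mouse    | NULL    
Keyboard | Fiona   
Charger  | Uma     
Cable    | Quinn   
Desk     | Fiona   


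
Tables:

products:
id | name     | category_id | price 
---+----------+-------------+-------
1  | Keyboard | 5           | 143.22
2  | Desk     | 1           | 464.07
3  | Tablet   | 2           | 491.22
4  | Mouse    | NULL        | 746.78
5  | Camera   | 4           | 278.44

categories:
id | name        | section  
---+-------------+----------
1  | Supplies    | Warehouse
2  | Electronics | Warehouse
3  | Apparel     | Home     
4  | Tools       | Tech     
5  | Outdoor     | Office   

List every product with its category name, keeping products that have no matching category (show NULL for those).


LEFT JOIN keeps every row from products (the left table); where category_id has no match in categories, the category columns become NULL. Walk through each product:
  - product 1 (Keyboard): category_id=5 -> matches Outdoor
  - product 2 (Desk): category_id=1 -> matches Supplies
  - product 3 (Tablet): category_id=2 -> matches Electronics
  - product 4 (Mouse): category_id=NULL, no match -> kept with NULL
  - product 5 (Camera): category_id=4 -> matches Tools
All 5 rows appear; 1 has NULL category.

SQL:
SELECT a.name, b.name AS category
FROM products a
LEFT JOIN categories b ON a.category_id = b.id

Result:
name     | category   
---------+------------
Keyboard | Outdoor    
Desk     | Supplies   
Tablet   | Electronics
Mouse    | NULL       
Camera   | Tools      


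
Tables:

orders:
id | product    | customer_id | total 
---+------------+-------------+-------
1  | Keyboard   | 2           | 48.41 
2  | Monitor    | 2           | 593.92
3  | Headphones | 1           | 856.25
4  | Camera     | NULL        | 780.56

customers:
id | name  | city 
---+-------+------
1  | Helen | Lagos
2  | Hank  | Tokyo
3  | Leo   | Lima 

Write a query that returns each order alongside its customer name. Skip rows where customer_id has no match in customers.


INNER JOIN keeps only orders rows whose customer_id matches an id in customers. Walk through each order:
  - order 1 (Keyboard): customer_id=2 -> matches Hank
  - order 2 (Monitor): customer_id=2 -> matches Hank
  - order 3 (Headphones): customer_id=1 -> matches Helen
  - order 4 (Camera): customer_id=NULL, no match -> dropped
So 1 of 4 rows is dropped.

SQL:
SELECT a.product, b.name AS customer
FROM orders a
INNER JOIN customers b ON a.customer_id = b.id

Result:
product    | customer
-----------+---------
Keyboard   | Hank    
Monitor    | Hank    
Headphones | Helen   


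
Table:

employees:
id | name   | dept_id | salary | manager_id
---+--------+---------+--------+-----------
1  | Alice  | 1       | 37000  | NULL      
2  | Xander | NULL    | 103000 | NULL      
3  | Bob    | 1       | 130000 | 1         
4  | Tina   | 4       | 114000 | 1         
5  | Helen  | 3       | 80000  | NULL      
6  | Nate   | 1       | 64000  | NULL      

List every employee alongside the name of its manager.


This is a self-join: employees is joined to a second copy of itself, matching each row's manager_id to another row's id. Use LEFT JOIN so rows with manager_id=NULL are kept.
  - employee 1 (Alice): manager_id=NULL -> NULL
  - employee 2 (Xander): manager_id=NULL -> NULL
  - employee 3 (Bob): manager_id=1 -> Alice
  - employee 4 (Tina): manager_id=1 -> Alice
  - employee 5 (Helen): manager_id=NULL -> NULL
  - employee 6 (Nate): manager_id=NULL -> NULL

SQL:
SELECT a.name AS item, b.name AS manager
FROM employees a
LEFT JOIN employees b ON a.manager_id = b.id

Result:
item   | manager
-------+--------
Alice  | NULL   
Xander | NULL   
Bob    | Alice  
Tina   | Alice  
Helen  | NULL   
Nate   | NULL   


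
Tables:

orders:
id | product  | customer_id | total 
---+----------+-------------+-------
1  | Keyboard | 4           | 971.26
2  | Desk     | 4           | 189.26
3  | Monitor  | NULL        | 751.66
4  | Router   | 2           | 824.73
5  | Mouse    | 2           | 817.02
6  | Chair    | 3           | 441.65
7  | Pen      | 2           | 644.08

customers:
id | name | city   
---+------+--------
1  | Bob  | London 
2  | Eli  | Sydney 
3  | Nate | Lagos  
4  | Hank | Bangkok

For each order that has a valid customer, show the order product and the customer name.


INNER JOIN keeps only orders rows whose customer_id matches an id in customers. Walk through each order:
  - order 1 (Keyboard): customer_id=4 -> matches Hank
  - order 2 (Desk): customer_id=4 -> matches Hank
  - order 3 (Monitor): customer_id=NULL, no match -> dropped
  - order 4 (Router): customer_id=2 -> matches Eli
  - order 5 (Mouse): customer_id=2 -> matches Eli
  - order 6 (Chair): customer_id=3 -> matches Nate
  - order 7 (Pen): customer_id=2 -> matches Eli
So 1 of 7 rows is dropped.

SQL:
SELECT a.product, b.name AS customer
FROM orders a
INNER JOIN customers b ON a.customer_id = b.id

Result:
product  | customer
---------+---------
Keyboard | Hank    
Desk     | Hank    
Router   | Eli     
Mouse    | Eli     
Chair    | Nate    
Pen      | Eli     


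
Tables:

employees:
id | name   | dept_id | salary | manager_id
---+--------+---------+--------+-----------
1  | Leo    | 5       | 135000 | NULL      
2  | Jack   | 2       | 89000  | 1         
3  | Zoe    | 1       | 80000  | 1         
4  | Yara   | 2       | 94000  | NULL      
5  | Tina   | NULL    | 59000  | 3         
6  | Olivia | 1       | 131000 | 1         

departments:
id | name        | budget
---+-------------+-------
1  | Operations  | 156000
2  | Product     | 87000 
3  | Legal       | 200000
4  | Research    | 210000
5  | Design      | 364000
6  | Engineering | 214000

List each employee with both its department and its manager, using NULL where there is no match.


Two LEFT JOINs from the same base table employees: one to departments via dept_id, one to employees itself via manager_id. Both are LEFT so every employee is preserved.
Match against departments:
  - employee 1 (Leo): dept_id=5 -> matches Design
  - employee 2 (Jack): dept_id=2 -> matches Product
  - employee 3 (Zoe): dept_id=1 -> matches Operations
  - employee 4 (Yara): dept_id=2 -> matches Product
  - employee 5 (Tina): dept_id=NULL, no match -> kept with NULL
  - employee 6 (Olivia): dept_id=1 -> matches Operations
Match against employees (self):
  - employee 1 (Leo): manager_id=NULL -> NULL
  - employee 2 (Jack): manager_id=1 -> Leo
  - employee 3 (Zoe): manager_id=1 -> Leo
  - employee 4 (Yara): manager_id=NULL -> NULL
  - employee 5 (Tina): manager_id=3 -> Zoe
  - employee 6 (Olivia): manager_id=1 -> Leo

SQL:
SELECT a.name, b.name AS department, c.name AS manager
FROM employees a
LEFT JOIN departments b ON a.dept_id = b.id
LEFT JOIN employees c ON a.manager_id = c.id

Result:
name   | department | manager
-------+------------+--------
Leo    | Design     | NULL   
Jack   | Product    | Leo    
Zoe    | Operations | Leo    
Yara   | Product    | NULL   
Tina   | NULL       | Zoe    
Olivia | Operations | Leo    


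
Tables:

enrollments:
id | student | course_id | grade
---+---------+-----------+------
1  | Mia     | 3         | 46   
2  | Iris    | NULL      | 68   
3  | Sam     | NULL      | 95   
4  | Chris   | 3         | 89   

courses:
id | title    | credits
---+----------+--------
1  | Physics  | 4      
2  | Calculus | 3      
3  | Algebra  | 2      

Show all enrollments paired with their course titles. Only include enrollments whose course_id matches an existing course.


INNER JOIN keeps only enrollments rows whose course_id matches an id in courses. Walk through each enrollment:
  - enrollment 1 (Mia): course_id=3 -> matches Algebra
  - enrollment 2 (Iris): course_id=NULL, no match -> dropped
  - enrollment 3 (Sam): course_id=NULL, no match -> dropped
  - enrollment 4 (Chris): course_id=3 -> matches Algebra
So 2 of 4 rows are dropped.

SQL:
SELECT a.student, b.title AS course
FROM enrollments a
INNER JOIN courses b ON a.course_id = b.id

Result:
student | course 
--------+--------
Mia     | Algebra
Chris   | Algebra


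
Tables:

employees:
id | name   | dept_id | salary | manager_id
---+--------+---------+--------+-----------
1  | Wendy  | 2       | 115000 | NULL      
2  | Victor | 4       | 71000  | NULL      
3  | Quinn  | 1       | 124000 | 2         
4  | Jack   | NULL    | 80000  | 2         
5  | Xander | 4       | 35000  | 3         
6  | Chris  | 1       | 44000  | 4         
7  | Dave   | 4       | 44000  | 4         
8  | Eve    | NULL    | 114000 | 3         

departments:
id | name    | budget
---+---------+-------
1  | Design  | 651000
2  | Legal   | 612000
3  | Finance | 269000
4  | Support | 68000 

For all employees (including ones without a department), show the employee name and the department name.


LEFT JOIN keeps every row from employees (the left table); where dept_id has no match in departments, the department columns become NULL. Walk through each employee:
  - employee 1 (Wendy): dept_id=2 -> matches Legal
  - employee 2 (Victor): dept_id=4 -> matches Support
  - employee 3 (Quinn): dept_id=1 -> matches Design
  - employee 4 (Jack): dept_id=NULL, no match -> kept with NULL
  - employee 5 (Xander): dept_id=4 -> matches Support
  - employee 6 (Chris): dept_id=1 -> matches Design
  - employee 7 (Dave): dept_id=4 -> matches Support
  - employee 8 (Eve): dept_id=NULL, no match -> kept with NULL
All 8 rows appear; 2 have NULL department.

SQL:
SELECT a.name, b.name AS department
FROM employees a
LEFT JOIN departments b ON a.dept_id = b.id

Result:
name   | department
-------+-----------
Wendy  | Legal     
Victor | Support   
Quinn  | Design    
Jack   | NULL      
Xander | Support   
Chris  | Design    
Dave   | Support   
Eve    | NULL      


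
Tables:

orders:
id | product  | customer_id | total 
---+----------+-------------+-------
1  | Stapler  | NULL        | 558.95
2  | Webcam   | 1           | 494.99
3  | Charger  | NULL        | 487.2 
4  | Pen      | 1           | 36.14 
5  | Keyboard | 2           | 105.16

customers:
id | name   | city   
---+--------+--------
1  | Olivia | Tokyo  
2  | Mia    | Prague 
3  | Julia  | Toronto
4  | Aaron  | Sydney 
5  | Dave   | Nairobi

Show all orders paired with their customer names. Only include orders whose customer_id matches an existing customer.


INNER JOIN keeps only orders rows whose customer_id matches an id in customers. Walk through each order:
  - order 1 (Stapler): customer_id=NULL, no match -> dropped
  - order 2 (Webcam): customer_id=1 -> matches Olivia
  - order 3 (Charger): customer_id=NULL, no match -> dropped
  - order 4 (Pen): customer_id=1 -> matches Olivia
  - order 5 (Keyboard): customer_id=2 -> matches Mia
So 2 of 5 rows are dropped.

SQL:
SELECT a.product, b.name AS customer
FROM orders a
INNER JOIN customers b ON a.customer_id = b.id

Result:
product  | customer
---------+---------
Webcam   | Olivia  
Pen      | Olivia  
Keyboard | Mia     


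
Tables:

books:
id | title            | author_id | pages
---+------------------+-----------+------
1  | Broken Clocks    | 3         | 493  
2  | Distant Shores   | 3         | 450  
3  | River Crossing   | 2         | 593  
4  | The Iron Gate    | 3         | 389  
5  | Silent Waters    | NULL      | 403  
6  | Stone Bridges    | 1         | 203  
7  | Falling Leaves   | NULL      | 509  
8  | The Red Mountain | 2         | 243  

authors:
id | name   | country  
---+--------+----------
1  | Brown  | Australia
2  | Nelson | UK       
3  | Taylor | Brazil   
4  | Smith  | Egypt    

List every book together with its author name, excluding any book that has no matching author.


INNER JOIN keeps only books rows whose author_id matches an id in authors. Walk through each book:
  - book 1 (Broken Clocks): author_id=3 -> matches Taylor
  - book 2 (Distant Shores): author_id=3 -> matches Taylor
  - book 3 (River Crossing): author_id=2 -> matches Nelson
  - book 4 (The Iron Gate): author_id=3 -> matches Taylor
  - book 5 (Silent Waters): author_id=NULL, no match -> dropped
  - book 6 (Stone Bridges): author_id=1 -> matches Brown
  - book 7 (Falling Leaves): author_id=NULL, no match -> dropped
  - book 8 (The Red Mountain): author_id=2 -> matches Nelson
So 2 of 8 rows are dropped.

SQL:
SELECT a.title, b.name AS author
FROM books a
INNER JOIN authors b ON a.author_id = b.id

Result:
title            | author
-----------------+-------
Broken Clocks    | Taylor
Distant Shores   | Taylor
River Crossing   | Nelson
The Iron Gate    | Taylor
Stone Bridges    | Brown 
The Red Mountain | Nelson


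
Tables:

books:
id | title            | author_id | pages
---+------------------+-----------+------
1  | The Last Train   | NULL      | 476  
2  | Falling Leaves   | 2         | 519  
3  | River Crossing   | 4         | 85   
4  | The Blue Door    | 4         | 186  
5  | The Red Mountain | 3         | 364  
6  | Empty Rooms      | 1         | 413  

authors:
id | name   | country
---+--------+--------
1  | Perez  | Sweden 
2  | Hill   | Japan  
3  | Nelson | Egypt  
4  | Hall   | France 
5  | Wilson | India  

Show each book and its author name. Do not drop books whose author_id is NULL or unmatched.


LEFT JOIN keeps every row from books (the left table); where author_id has no match in authors, the author columns become NULL. Walk through each book:
  - book 1 (The Last Train): author_id=NULL, no match -> kept with NULL
  - book 2 (Falling Leaves): author_id=2 -> matches Hill
  - book 3 (River Crossing): author_id=4 -> matches Hall
  - book 4 (The Blue Door): author_id=4 -> matches Hall
  - book 5 (The Red Mountain): author_id=3 -> matches Nelson
  - book 6 (Empty Rooms): author_id=1 -> matches Perez
All 6 rows appear; 1 has NULL author.

SQL:
SELECT a.title, b.name AS author
FROM books a
LEFT JOIN authors b ON a.author_id = b.id

Result:
title            | author
-----------------+-------
The Last Train   | NULL  
Falling Leaves   | Hill  
River Crossing   | Hall  
The Blue Door    | Hall  
The Red Mountain | Nelson
Empty Rooms      | Perez 


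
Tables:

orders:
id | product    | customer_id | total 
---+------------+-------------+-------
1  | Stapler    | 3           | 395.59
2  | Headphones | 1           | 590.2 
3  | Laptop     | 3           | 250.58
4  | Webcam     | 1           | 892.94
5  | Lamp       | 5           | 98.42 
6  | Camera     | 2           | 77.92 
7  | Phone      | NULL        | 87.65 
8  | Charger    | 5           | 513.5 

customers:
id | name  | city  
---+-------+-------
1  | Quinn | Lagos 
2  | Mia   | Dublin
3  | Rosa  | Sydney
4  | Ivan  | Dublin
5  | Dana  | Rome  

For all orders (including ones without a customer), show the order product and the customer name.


LEFT JOIN keeps every row from orders (the left table); where customer_id has no match in customers, the customer columns become NULL. Walk through each order:
  - order 1 (Stapler): customer_id=3 -> matches Rosa
  - order 2 (Headphones): customer_id=1 -> matches Quinn
  - order 3 (Laptop): customer_id=3 -> matches Rosa
  - order 4 (Webcam): customer_id=1 -> matches Quinn
  - order 5 (Lamp): customer_id=5 -> matches Dana
  - order 6 (Camera): customer_id=2 -> matches Mia
  - order 7 (Phone): customer_id=NULL, no match -> kept with NULL
  - order 8 (Charger): customer_id=5 -> matches Dana
All 8 rows appear; 1 has NULL customer.

SQL:
SELECT a.product, b.name AS customer
FROM orders a
LEFT JOIN customers b ON a.customer_id = b.id

Result:
product    | customer
-----------+---------
Stapler    | Rosa    
Headphones | Quinn   
Laptop     | Rosa    
Webcam     | Quinn   
Lamp       | Dana    
Camera     | Mia     
Phone      | NULL    
Charger    | Dana    


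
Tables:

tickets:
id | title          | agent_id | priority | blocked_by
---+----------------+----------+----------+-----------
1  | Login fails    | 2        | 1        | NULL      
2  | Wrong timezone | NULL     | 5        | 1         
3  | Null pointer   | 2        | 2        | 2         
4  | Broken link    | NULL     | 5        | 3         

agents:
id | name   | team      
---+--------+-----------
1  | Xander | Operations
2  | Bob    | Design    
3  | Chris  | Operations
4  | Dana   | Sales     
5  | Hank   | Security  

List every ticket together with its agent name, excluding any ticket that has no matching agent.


INNER JOIN keeps only tickets rows whose agent_id matches an id in agents. Walk through each ticket:
  - ticket 1 (Login fails): agent_id=2 -> matches Bob
  - ticket 2 (Wrong timezone): agent_id=NULL, no match -> dropped
  - ticket 3 (Null pointer): agent_id=2 -> matches Bob
  - ticket 4 (Broken link): agent_id=NULL, no match -> dropped
So 2 of 4 rows are dropped.

SQL:
SELECT a.title, b.name AS agent
FROM tickets a
INNER JOIN agents b ON a.agent_id = b.id

Result:
title        | agent
-------------+------
Login fails  | Bob  
Null pointer | Bob  


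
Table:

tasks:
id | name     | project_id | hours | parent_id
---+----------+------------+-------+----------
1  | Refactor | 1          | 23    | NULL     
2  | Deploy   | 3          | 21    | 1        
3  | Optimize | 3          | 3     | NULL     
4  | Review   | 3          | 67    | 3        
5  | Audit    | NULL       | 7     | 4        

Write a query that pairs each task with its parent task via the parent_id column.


This is a self-join: tasks is joined to a second copy of itself, matching each row's parent_id to another row's id. Use LEFT JOIN so rows with parent_id=NULL are kept.
  - task 1 (Refactor): parent_id=NULL -> NULL
  - task 2 (Deploy): parent_id=1 -> Refactor
  - task 3 (Optimize): parent_id=NULL -> NULL
  - task 4 (Review): parent_id=3 -> Optimize
  - task 5 (Audit): parent_id=4 -> Review

SQL:
SELECT a.name AS item, b.name AS parent
FROM tasks a
LEFT JOIN tasks b ON a.parent_id = b.id

Result:
item     | parent  
---------+---------
Refactor | NULL    
Deploy   | Refactor
Optimize | NULL    
Review   | Optimize
Audit    | Review  


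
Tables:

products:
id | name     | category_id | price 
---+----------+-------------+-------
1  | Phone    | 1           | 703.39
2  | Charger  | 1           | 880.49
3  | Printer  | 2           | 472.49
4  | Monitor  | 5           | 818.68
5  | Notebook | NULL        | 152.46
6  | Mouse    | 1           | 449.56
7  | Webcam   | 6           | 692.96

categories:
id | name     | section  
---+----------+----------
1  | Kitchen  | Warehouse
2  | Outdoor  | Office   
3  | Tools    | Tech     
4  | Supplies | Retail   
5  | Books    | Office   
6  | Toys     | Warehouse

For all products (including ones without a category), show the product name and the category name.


LEFT JOIN keeps every row from products (the left table); where category_id has no match in categories, the category columns become NULL. Walk through each product:
  - product 1 (Phone): category_id=1 -> matches Kitchen
  - product 2 (Charger): category_id=1 -> matches Kitchen
  - product 3 (Printer): category_id=2 -> matches Outdoor
  - product 4 (Monitor): category_id=5 -> matches Books
  - product 5 (Notebook): category_id=NULL, no match -> kept with NULL
  - product 6 (Mouse): category_id=1 -> matches Kitchen
  - product 7 (Webcam): category_id=6 -> matches Toys
All 7 rows appear; 1 has NULL category.

SQL:
SELECT a.name, b.name AS category
FROM products a
LEFT JOIN categories b ON a.category_id = b.id

Result:
name     | category
---------+---------
Phone    | Kitchen 
Charger  | Kitchen 
Printer  | Outdoor 
Monitor  | Books   
Notebook | NULL    
Mouse    | Kitchen 
Webcam   | Toys    


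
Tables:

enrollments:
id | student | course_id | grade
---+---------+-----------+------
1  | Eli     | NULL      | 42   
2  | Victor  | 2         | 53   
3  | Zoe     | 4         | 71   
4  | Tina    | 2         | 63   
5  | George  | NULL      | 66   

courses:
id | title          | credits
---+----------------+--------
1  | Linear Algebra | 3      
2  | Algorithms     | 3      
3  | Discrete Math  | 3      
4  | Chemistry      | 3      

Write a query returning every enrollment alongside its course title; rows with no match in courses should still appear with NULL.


LEFT JOIN keeps every row from enrollments (the left table); where course_id has no match in courses, the course columns become NULL. Walk through each enrollment:
  - enrollment 1 (Eli): course_id=NULL, no match -> kept with NULL
  - enrollment 2 (Victor): course_id=2 -> matches Algorithms
  - enrollment 3 (Zoe): course_id=4 -> matches Chemistry
  - enrollment 4 (Tina): course_id=2 -> matches Algorithms
  - enrollment 5 (George): course_id=NULL, no match -> kept with NULL
All 5 rows appear; 2 have NULL course.

SQL:
SELECT a.student, b.title AS course
FROM enrollments a
LEFT JOIN courses b ON a.course_id = b.id

Result:
student | course    
--------+-----------
Eli     | NULL      
Victor  | Algorithms
Zoe     | Chemistry 
Tina    | Algorithms
George  | NULL      


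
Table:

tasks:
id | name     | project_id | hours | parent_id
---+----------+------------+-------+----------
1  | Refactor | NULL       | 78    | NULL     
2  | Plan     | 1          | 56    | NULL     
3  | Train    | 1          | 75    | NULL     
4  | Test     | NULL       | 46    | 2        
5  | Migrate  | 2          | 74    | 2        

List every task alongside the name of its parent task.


This is a self-join: tasks is joined to a second copy of itself, matching each row's parent_id to another row's id. Use LEFT JOIN so rows with parent_id=NULL are kept.
  - task 1 (Refactor): parent_id=NULL -> NULL
  - task 2 (Plan): parent_id=NULL -> NULL
  - task 3 (Train): parent_id=NULL -> NULL
  - task 4 (Test): parent_id=2 -> Plan
  - task 5 (Migrate): parent_id=2 -> Plan

SQL:
SELECT a.name AS item, b.name AS parent
FROM tasks a
LEFT JOIN tasks b ON a.parent_id = b.id

Result:
item     | parent
---------+-------
Refactor | NULL  
Plan     | NULL  
Train    | NULL  
Test     | Plan  
Migrate  | Plan  


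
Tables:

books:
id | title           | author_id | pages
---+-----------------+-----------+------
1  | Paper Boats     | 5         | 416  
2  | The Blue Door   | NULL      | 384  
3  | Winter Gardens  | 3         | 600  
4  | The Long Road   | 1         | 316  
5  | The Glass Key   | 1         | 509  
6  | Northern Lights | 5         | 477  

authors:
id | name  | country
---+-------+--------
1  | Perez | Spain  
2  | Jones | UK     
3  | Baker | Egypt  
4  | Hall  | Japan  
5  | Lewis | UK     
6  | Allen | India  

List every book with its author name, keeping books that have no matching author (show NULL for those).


LEFT JOIN keeps every row from books (the left table); where author_id has no match in authors, the author columns become NULL. Walk through each book:
  - book 1 (Paper Boats): author_id=5 -> matches Lewis
  - book 2 (The Blue Door): author_id=NULL, no match -> kept with NULL
  - book 3 (Winter Gardens): author_id=3 -> matches Baker
  - book 4 (The Long Road): author_id=1 -> matches Perez
  - book 5 (The Glass Key): author_id=1 -> matches Perez
  - book 6 (Northern Lights): author_id=5 -> matches Lewis
All 6 rows appear; 1 has NULL author.

SQL:
SELECT a.title, b.name AS author
FROM books a
LEFT JOIN authors b ON a.author_id = b.id

Result:
title           | author
----------------+-------
Paper Boats     | Lewis 
The Blue Door   | NULL  
Winter Gardens  | Baker 
The Long Road   | Perez 
The Glass Key   | Perez 
Northern Lights | Lewis 


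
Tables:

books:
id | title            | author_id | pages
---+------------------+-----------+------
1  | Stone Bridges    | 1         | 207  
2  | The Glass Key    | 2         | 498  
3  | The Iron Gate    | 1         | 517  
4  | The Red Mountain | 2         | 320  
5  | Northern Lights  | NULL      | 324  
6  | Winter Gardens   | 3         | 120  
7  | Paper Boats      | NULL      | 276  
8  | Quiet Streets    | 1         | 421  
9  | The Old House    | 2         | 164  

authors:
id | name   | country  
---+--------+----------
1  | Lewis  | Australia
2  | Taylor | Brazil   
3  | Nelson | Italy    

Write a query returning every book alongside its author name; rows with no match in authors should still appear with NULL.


LEFT JOIN keeps every row from books (the left table); where author_id has no match in authors, the author columns become NULL. Walk through each book:
  - book 1 (Stone Bridges): author_id=1 -> matches Lewis
  - book 2 (The Glass Key): author_id=2 -> matches Taylor
  - book 3 (The Iron Gate): author_id=1 -> matches Lewis
  - book 4 (The Red Mountain): author_id=2 -> matches Taylor
  - book 5 (Northern Lights): author_id=NULL, no match -> kept with NULL
  - book 6 (Winter Gardens): author_id=3 -> matches Nelson
  - book 7 (Paper Boats): author_id=NULL, no match -> kept with NULL
  - book 8 (Quiet Streets): author_id=1 -> matches Lewis
  - book 9 (The Old House): author_id=2 -> matches Taylor
All 9 rows appear; 2 have NULL author.

SQL:
SELECT a.title, b.name AS author
FROM books a
LEFT JOIN authors b ON a.author_id = b.id

Result:
title            | author
-----------------+-------
Stone Bridges    | Lewis 
The Glass Key    | Taylor
The Iron Gate    | Lewis 
The Red Mountain | Taylor
Northern Lights  | NULL  
Winter Gardens   | Nelson
Paper Boats      | NULL  
Quiet Streets    | Lewis 
The Old House    | Taylor


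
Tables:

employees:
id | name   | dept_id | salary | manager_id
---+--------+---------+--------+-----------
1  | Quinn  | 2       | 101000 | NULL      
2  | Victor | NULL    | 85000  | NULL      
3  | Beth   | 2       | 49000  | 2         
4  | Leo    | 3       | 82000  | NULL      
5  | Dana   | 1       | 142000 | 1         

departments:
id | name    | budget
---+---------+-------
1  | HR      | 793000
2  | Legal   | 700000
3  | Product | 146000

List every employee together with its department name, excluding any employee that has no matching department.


INNER JOIN keeps only employees rows whose dept_id matches an id in departments. Walk through each employee:
  - employee 1 (Quinn): dept_id=2 -> matches Legal
  - employee 2 (Victor): dept_id=NULL, no match -> dropped
  - employee 3 (Beth): dept_id=2 -> matches Legal
  - employee 4 (Leo): dept_id=3 -> matches Product
  - employee 5 (Dana): dept_id=1 -> matches HR
So 1 of 5 rows is dropped.

SQL:
SELECT a.name, b.name AS department
FROM employees a
INNER JOIN departments b ON a.dept_id = b.id

Result:
name  | department
------+-----------
Quinn | Legal     
Beth  | Legal     
Leo   | Product   
Dana  | HR        


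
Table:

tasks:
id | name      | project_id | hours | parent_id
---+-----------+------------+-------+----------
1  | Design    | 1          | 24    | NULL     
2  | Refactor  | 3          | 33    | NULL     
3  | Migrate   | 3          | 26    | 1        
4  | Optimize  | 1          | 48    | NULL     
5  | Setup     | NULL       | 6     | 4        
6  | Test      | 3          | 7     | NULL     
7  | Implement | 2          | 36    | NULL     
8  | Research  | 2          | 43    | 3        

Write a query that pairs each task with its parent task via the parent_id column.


This is a self-join: tasks is joined to a second copy of itself, matching each row's parent_id to another row's id. Use LEFT JOIN so rows with parent_id=NULL are kept.
  - task 1 (Design): parent_id=NULL -> NULL
  - task 2 (Refactor): parent_id=NULL -> NULL
  - task 3 (Migrate): parent_id=1 -> Design
  - task 4 (Optimize): parent_id=NULL -> NULL
  - task 5 (Setup): parent_id=4 -> Optimize
  - task 6 (Test): parent_id=NULL -> NULL
  - task 7 (Implement): parent_id=NULL -> NULL
  - task 8 (Research): parent_id=3 -> Migrate

SQL:
SELECT a.name AS item, b.name AS parent
FROM tasks a
LEFT JOIN tasks b ON a.parent_id = b.id

Result:
item      | parent  
----------+---------
Design    | NULL    
Refactor  | NULL    
Migrate   | Design  
Optimize  | NULL    
Setup     | Optimize
Test      | NULL    
Implement | NULL    
Research  | Migrate 
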